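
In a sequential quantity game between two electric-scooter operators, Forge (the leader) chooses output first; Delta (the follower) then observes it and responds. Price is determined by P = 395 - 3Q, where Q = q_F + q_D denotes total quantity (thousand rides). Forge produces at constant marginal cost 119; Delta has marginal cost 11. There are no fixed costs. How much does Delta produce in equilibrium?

50

Solve by backward induction. Given q_F, the follower Delta maximises π_D = (395 - 3q_F - 3q_D)q_D - 11q_D.
∂π_D/∂q_D = 384 - 3q_F - 6q_D = 0 gives the reaction function q_D = (384 - 3q_F)/6.
Forge substitutes q_D(q_F) into its own profit: π_F = q_F(395 - 3q_F - (384 - 3q_F)/2) - 119q_F = (203 - (3/2)q_F)q_F - 119q_F.
Leader FOC: 84 - 3q_F = 0, so q_F = 28.
Then q_D = (384 - 3·28)/6 = 50.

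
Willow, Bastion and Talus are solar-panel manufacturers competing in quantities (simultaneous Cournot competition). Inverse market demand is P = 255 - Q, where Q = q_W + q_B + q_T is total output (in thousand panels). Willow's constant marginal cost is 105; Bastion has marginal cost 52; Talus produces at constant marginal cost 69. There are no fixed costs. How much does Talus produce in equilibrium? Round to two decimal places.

51.25

Willow's profit: π_W = (255 - Q)q_W - (105q_W). Setting ∂π_W/∂q_W = 0: 150 - 2q_W - (q_B + q_T) = 0.
Bastion's first-order condition: 203 - 2q_B - (q_W + q_T) = 0.
Talus's first-order condition: 186 - 2q_T - (q_W + q_B) = 0.
Summing all 3 equations gives 539 − 4Q = 0, hence Q = 539/4.
Back-substituting: q_W = (150 − 539/4) = 61/4, q_B = (203 − 539/4) = 273/4, q_T = (186 − 539/4) = 205/4.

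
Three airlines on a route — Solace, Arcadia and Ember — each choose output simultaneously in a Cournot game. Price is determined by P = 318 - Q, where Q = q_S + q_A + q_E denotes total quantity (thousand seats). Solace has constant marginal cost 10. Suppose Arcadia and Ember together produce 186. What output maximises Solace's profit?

With rivals' combined output fixed at 186, Solace's profit is π_S = (318 - 186 - q_S)q_S - (10q_S) = (132 - q_S)q_S - (10q_S).
∂π_S/∂q_S = 122 - 2q_S = 0, so q_S = 61.

61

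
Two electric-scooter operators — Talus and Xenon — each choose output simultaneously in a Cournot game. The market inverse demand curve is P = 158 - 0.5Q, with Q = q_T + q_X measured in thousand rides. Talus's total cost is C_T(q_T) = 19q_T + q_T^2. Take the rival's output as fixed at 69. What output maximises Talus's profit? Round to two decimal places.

With the rival's output fixed at 69, Talus's profit is π_T = (158 - (1/2)·69 - (1/2)q_T)q_T - (19q_T + q_T²) = (247/2 - (1/2)q_T)q_T - (19q_T + q_T²).
∂π_T/∂q_T = 209/2 - 3q_T = 0, so q_T = 209/6.

34.83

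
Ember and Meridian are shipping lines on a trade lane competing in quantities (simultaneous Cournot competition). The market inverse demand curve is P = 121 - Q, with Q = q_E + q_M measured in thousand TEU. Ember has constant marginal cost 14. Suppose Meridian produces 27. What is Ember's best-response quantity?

40

With the rival's output fixed at 27, Ember's profit is π_E = (121 - 27 - q_E)q_E - (14q_E) = (94 - q_E)q_E - (14q_E).
∂π_E/∂q_E = 80 - 2q_E = 0, so q_E = 40.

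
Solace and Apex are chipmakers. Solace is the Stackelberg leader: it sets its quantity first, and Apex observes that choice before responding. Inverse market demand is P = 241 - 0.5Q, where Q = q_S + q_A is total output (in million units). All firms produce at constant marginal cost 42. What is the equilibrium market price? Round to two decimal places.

The follower Apex best-responds to any q_S: π_A = (241 - 0.5Q)q_A - 42q_A.
Follower FOC: 199 - (1/2)q_S - q_A = 0, so q_A(q_S) = (199 - (1/2)q_S).
Solace substitutes q_A(q_S) into its own profit: π_S = q_S(241 - (1/2)q_S - (199 - (1/2)q_S)/2) - 42q_S = (283/2 - (1/4)q_S)q_S - 42q_S.
Leader FOC: 199/2 - (1/2)q_S = 0, so q_S = 199.
Then q_A = (199 - (1/2)·199) = 199/2.
Total output Q = 597/2, so price P = 241 - (1/2)·(597/2) = 367/4.

91.75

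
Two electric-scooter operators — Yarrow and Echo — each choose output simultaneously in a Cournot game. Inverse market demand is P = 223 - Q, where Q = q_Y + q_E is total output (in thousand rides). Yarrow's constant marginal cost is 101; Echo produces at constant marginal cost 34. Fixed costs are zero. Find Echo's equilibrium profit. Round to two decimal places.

Yarrow's profit: π_Y = (223 - Q)q_Y - (101q_Y). Setting ∂π_Y/∂q_Y = 0: 122 - 2q_Y - (q_E) = 0.
Echo's first-order condition: 189 - 2q_E - (q_Y) = 0.
So q_Y = (122 - q_E)/2 and q_E = (189 - q_Y)/2.
Solving the pair: q_Y = 55/3, q_E = 256/3.
Price P = 223 - 311/3 = 358/3.
Echo's profit: (358/3 - 34)·(256/3) = 7281.7778.

7281.78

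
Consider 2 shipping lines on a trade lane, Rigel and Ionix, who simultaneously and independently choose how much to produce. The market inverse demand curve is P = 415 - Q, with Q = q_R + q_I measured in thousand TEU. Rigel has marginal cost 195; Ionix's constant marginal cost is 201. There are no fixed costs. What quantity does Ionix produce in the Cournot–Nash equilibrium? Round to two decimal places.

69.33

Rigel's profit: π_R = (415 - Q)q_R - (195q_R). Setting ∂π_R/∂q_R = 0: 220 - 2q_R - (q_I) = 0.
Ionix's first-order condition: 214 - 2q_I - (q_R) = 0.
So q_R = (220 - q_I)/2 and q_I = (214 - q_R)/2.
Substituting one into the other gives q_R = 226/3 and q_I = 208/3.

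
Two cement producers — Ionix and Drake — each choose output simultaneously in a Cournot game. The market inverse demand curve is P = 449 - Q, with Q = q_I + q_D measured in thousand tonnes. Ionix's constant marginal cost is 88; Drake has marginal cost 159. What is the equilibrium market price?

232

Ionix's profit: π_I = (449 - Q)q_I - (88q_I). Setting ∂π_I/∂q_I = 0: 361 - 2q_I - (q_D) = 0.
Drake's profit: π_D = (449 - Q)q_D - (159q_D). Setting ∂π_D/∂q_D = 0: 290 - 2q_D - (q_I) = 0.
Best responses: q_I = (361 - q_D)/2, q_D = (290 - q_I)/2.
Solving the pair: q_I = 144, q_D = 73.
Total output Q = 217, so price P = 449 - 217 = 232.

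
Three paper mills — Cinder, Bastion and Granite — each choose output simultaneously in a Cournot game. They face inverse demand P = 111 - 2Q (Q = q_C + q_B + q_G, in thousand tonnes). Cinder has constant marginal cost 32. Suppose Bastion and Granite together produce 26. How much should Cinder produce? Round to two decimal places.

With rivals' combined output fixed at 26, Cinder's profit is π_C = (111 - 2·26 - 2q_C)q_C - (32q_C) = (59 - 2q_C)q_C - (32q_C).
∂π_C/∂q_C = 27 - 4q_C = 0, so q_C = 27/4.

6.75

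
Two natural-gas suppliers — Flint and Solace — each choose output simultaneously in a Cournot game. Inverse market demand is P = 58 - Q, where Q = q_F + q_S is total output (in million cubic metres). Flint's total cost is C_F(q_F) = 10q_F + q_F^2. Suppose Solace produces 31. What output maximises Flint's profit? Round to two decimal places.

With the rival's output fixed at 31, Flint's profit is π_F = (58 - 31 - q_F)q_F - (10q_F + q_F²) = (27 - q_F)q_F - (10q_F + q_F²).
∂π_F/∂q_F = 17 - 4q_F = 0, so q_F = 17/4.

4.25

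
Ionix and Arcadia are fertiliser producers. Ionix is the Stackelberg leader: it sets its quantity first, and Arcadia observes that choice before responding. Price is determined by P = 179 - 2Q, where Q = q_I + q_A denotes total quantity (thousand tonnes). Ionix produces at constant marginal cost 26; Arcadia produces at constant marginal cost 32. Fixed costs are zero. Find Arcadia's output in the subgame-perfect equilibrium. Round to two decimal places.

The follower Arcadia best-responds to any q_I: π_A = (179 - 2Q)q_A - 32q_A.
∂π_A/∂q_A = 147 - 2q_I - 4q_A = 0 gives the reaction function q_A = (147 - 2q_I)/4.
The leader anticipates this reaction. Substituting into P = 179 - 2Q gives P = 211/2 - q_I, so π_I = (211/2 - q_I)q_I - 26q_I.
The leader's first-order condition 159/2 - 2q_I = 0 yields q_I = 159/4.
Then q_A = (147 - 2·(159/4))/4 = 135/8.

16.88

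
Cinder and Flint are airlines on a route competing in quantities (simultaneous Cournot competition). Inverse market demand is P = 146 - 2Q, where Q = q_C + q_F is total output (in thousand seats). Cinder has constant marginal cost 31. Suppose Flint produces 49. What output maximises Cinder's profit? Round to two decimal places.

With the rival's output fixed at 49, Cinder's profit is π_C = (146 - 2·49 - 2q_C)q_C - (31q_C) = (48 - 2q_C)q_C - (31q_C).
∂π_C/∂q_C = 17 - 4q_C = 0, so q_C = 17/4.

4.25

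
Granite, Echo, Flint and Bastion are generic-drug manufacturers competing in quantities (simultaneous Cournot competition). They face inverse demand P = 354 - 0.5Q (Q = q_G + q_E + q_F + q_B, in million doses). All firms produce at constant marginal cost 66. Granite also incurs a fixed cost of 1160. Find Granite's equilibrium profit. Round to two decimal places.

Each firm earns π_i = (354 - 0.5Q)q_i - 66q_i.
First-order condition (treating rivals' output as given): 288 - q_i - (1/2)·Σ_{j≠i} q_j = 0.
By symmetry each firm produces the same amount; substituting Σ_{j≠i} q_j = 3q_i yields q_i = 288/(5/2) = 576/5.
Price P = 354 - (1/2)·460.8000 = 618/5.
Granite's profit: (618/5 - 66)·(576/5) - 1160 = 5475.5200.

5475.52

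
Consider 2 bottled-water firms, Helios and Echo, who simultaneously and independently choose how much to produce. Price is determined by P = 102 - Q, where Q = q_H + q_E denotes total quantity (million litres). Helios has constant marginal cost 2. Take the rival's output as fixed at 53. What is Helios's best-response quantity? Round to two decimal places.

23.50

With the rival's output fixed at 53, Helios's profit is π_H = (102 - 53 - q_H)q_H - (2q_H) = (49 - q_H)q_H - (2q_H).
∂π_H/∂q_H = 47 - 2q_H = 0, so q_H = 47/2.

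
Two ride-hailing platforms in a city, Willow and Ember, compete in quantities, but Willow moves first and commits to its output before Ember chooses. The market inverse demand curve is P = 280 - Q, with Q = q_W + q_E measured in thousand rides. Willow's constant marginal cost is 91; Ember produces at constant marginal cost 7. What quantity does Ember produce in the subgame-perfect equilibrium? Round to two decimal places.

110.25

Solve by backward induction. Given q_W, the follower Ember maximises π_E = (280 - q_W - q_E)q_E - 7q_E.
Follower FOC: 273 - q_W - 2q_E = 0, so q_E(q_W) = (273 - q_W)/2.
The leader anticipates this reaction. Substituting into P = 280 - Q gives P = 287/2 - (1/2)q_W, so π_W = (287/2 - (1/2)q_W)q_W - 91q_W.
Maximising: ∂π_W/∂q_W = 105/2 - q_W = 0, giving q_W = 105/2.
Then q_E = (273 - 105/2)/2 = 441/4.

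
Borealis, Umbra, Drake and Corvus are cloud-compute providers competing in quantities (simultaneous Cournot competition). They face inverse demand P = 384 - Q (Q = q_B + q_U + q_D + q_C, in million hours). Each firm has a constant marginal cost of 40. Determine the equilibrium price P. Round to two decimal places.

108.80

Each firm earns π_i = (384 - Q)q_i - 40q_i.
First-order condition (treating rivals' output as given): 344 - 2q_i - Σ_{j≠i} q_j = 0.
By symmetry each firm produces the same amount; substituting Σ_{j≠i} q_j = 3q_i yields q_i = 344/5.
Total output Q = 1376/5, so price P = 384 - 1376/5 = 544/5.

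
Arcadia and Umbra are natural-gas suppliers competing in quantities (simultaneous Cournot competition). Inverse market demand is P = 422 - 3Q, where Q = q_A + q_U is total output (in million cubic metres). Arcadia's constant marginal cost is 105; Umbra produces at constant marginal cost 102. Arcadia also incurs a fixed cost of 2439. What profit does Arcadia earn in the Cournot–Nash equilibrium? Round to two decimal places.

Arcadia's profit: π_A = (422 - 3Q)q_A - (105q_A). Setting ∂π_A/∂q_A = 0: 317 - 6q_A - 3(q_U) = 0.
Umbra's first-order condition: 320 - 6q_U - 3(q_A) = 0.
So q_A = (317 - 3q_U)/6 and q_U = (320 - 3q_A)/6.
Substituting one into the other gives q_A = 314/9 and q_U = 323/9.
Price P = 422 - 3·(637/9) = 629/3.
Arcadia's profit: (629/3 - 105)·(314/9) - 2439 = 1212.7037.

1212.70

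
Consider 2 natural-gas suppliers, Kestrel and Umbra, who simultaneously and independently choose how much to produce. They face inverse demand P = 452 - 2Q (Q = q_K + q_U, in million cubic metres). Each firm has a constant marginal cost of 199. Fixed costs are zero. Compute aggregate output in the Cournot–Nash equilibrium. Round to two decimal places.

84.33

Each firm earns π_i = (452 - 2Q)q_i - 199q_i.
First-order condition (treating rivals' output as given): 253 - 4q_i - 2q_j = 0.
With identical firms every q_j equals q_i, so q_j = q_i and 253 = 6q_i, giving q_i = 253/6.
Total output Q = 253/6 + 253/6 = 253/3.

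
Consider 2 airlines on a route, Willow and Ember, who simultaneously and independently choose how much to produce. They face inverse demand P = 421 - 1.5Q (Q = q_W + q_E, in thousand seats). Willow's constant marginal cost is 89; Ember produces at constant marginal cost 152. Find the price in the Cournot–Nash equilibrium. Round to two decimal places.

220.67

Willow's profit: π_W = (421 - 1.5Q)q_W - (89q_W). Setting ∂π_W/∂q_W = 0: 332 - 3q_W - (3/2)(q_E) = 0.
Ember's first-order condition: 269 - 3q_E - (3/2)(q_W) = 0.
Best responses: q_W = (332 - (3/2)q_E)/3, q_E = (269 - (3/2)q_W)/3.
Solving the pair: q_W = 790/9, q_E = 412/9.
Total output Q = 1202/9, so price P = 421 - (3/2)·(1202/9) = 662/3.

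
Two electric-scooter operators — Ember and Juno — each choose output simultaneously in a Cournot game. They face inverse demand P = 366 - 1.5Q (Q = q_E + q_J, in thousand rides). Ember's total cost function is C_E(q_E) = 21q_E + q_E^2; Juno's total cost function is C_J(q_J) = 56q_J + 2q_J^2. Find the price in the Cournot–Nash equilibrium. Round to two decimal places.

229.40

Ember's profit: π_E = (366 - 1.5Q)q_E - (21q_E + q_E²). Setting ∂π_E/∂q_E = 0: 345 - 5q_E - (3/2)(q_J) = 0.
Juno's first-order condition: 310 - 7q_J - (3/2)(q_E) = 0.
So q_E = (345 - (3/2)q_J)/5 and q_J = (310 - (3/2)q_E)/7.
Solving the pair: q_E = 59.5420, q_J = 31.5267.
Total output Q = 91.0687, so price P = 366 - (3/2)·91.0687 = 229.3969.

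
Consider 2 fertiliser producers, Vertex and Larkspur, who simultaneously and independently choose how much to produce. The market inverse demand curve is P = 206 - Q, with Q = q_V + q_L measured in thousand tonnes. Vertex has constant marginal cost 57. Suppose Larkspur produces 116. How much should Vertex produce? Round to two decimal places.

With the rival's output fixed at 116, Vertex's profit is π_V = (206 - 116 - q_V)q_V - (57q_V) = (90 - q_V)q_V - (57q_V).
∂π_V/∂q_V = 33 - 2q_V = 0, so q_V = 33/2.

16.50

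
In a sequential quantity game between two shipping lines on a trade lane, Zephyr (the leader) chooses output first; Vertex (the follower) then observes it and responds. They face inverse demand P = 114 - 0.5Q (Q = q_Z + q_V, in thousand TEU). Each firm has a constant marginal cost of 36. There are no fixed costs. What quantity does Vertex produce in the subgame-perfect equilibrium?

39

Solve by backward induction. Given q_Z, the follower Vertex maximises π_V = (114 - (1/2)q_Z - (1/2)q_V)q_V - 36q_V.
Follower FOC: 78 - (1/2)q_Z - q_V = 0, so q_V(q_Z) = (78 - (1/2)q_Z).
The leader anticipates this reaction. Substituting into P = 114 - 0.5Q gives P = 75 - (1/4)q_Z, so π_Z = (75 - (1/4)q_Z)q_Z - 36q_Z.
Maximising: ∂π_Z/∂q_Z = 39 - (1/2)q_Z = 0, giving q_Z = 78.
Then q_V = (78 - (1/2)·78) = 39.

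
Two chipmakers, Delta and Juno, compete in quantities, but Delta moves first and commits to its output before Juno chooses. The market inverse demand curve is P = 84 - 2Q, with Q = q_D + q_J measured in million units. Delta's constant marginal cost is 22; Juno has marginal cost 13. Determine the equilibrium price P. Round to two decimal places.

The follower Juno best-responds to any q_D: π_J = (84 - 2Q)q_J - 13q_J.
Setting the follower's marginal profit to zero, 71 - 2q_D - 4q_J = 0, i.e. q_J = (71 - 2q_D)/4.
Delta substitutes q_J(q_D) into its own profit: π_D = q_D(84 - 2q_D - (71 - 2q_D)/2) - 22q_D = (97/2 - q_D)q_D - 22q_D.
The leader's first-order condition 53/2 - 2q_D = 0 yields q_D = 53/4.
Then q_J = (71 - 2·(53/4))/4 = 89/8.
Total output Q = 195/8, so price P = 84 - 2·(195/8) = 141/4.

35.25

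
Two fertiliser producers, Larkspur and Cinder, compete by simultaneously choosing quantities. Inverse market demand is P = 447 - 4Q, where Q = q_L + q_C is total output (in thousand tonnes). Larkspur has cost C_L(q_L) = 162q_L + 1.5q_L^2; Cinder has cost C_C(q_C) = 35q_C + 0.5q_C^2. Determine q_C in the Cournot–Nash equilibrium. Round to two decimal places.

40.87

Larkspur's profit: π_L = (447 - 4Q)q_L - (162q_L + (3/2)q_L²). Setting ∂π_L/∂q_L = 0: 285 - 11q_L - 4(q_C) = 0.
Cinder's profit: π_C = (447 - 4Q)q_C - (35q_C + (1/2)q_C²). Setting ∂π_C/∂q_C = 0: 412 - 9q_C - 4(q_L) = 0.
So q_L = (285 - 4q_C)/11 and q_C = (412 - 4q_L)/9.
Solving the pair: q_L = 917/83, q_C = 40.8675.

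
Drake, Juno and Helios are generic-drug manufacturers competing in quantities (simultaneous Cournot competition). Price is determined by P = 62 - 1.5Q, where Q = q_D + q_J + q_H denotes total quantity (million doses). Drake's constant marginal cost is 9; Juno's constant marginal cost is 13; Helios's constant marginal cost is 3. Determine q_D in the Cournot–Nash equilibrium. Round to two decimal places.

Drake's profit: π_D = (62 - 1.5Q)q_D - (9q_D). Setting ∂π_D/∂q_D = 0: 53 - 3q_D - (3/2)(q_J + q_H) = 0.
Juno's profit: π_J = (62 - 1.5Q)q_J - (13q_J). Setting ∂π_J/∂q_J = 0: 49 - 3q_J - (3/2)(q_D + q_H) = 0.
Helios's profit: π_H = (62 - 1.5Q)q_H - (3q_H). Setting ∂π_H/∂q_H = 0: 59 - 3q_H - (3/2)(q_D + q_J) = 0.
Adding the 3 first-order conditions: 161 − 6Q = 0, so Q = 161/6.
Back-substituting: q_D = (53 − 161/4)/(3/2) = 17/2, q_J = (49 − 161/4)/(3/2) = 35/6, q_H = (59 − 161/4)/(3/2) = 25/2.

8.50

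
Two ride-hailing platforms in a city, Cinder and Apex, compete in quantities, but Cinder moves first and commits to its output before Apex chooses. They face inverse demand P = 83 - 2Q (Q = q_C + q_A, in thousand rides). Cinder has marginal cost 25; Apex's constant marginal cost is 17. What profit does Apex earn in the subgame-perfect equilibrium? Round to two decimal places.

The follower Apex best-responds to any q_C: π_A = (83 - 2Q)q_A - 17q_A.
Follower FOC: 66 - 2q_C - 4q_A = 0, so q_A(q_C) = (66 - 2q_C)/4.
The leader anticipates this reaction. Substituting into P = 83 - 2Q gives P = 50 - q_C, so π_C = (50 - q_C)q_C - 25q_C.
Maximising: ∂π_C/∂q_C = 25 - 2q_C = 0, giving q_C = 25/2.
Then q_A = (66 - 2·(25/2))/4 = 41/4.
Price P = 83 - 2·(91/4) = 75/2.
Apex's profit: (75/2 - 17)·(41/4) = 1681/8.

210.13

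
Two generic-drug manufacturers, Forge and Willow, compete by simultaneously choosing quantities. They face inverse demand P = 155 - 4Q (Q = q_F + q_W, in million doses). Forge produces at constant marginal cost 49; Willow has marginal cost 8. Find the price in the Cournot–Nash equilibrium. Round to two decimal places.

70.67

Forge's profit: π_F = (155 - 4Q)q_F - (49q_F). Setting ∂π_F/∂q_F = 0: 106 - 8q_F - 4(q_W) = 0.
Willow's first-order condition: 147 - 8q_W - 4(q_F) = 0.
So q_F = (106 - 4q_W)/8 and q_W = (147 - 4q_F)/8.
Substituting one into the other gives q_F = 65/12 and q_W = 47/3.
Total output Q = 253/12, so price P = 155 - 4·(253/12) = 212/3.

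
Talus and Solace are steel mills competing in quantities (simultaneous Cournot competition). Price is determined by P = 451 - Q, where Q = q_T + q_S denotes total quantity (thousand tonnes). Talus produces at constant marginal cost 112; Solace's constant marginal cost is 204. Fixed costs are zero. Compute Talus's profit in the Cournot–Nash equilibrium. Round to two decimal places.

Talus's profit: π_T = (451 - Q)q_T - (112q_T). Setting ∂π_T/∂q_T = 0: 339 - 2q_T - (q_S) = 0.
Solace's profit: π_S = (451 - Q)q_S - (204q_S). Setting ∂π_S/∂q_S = 0: 247 - 2q_S - (q_T) = 0.
Best responses: q_T = (339 - q_S)/2, q_S = (247 - q_T)/2.
Substituting one into the other gives q_T = 431/3 and q_S = 155/3.
Price P = 451 - 586/3 = 767/3.
Talus's profit: (767/3 - 112)·(431/3) = 20640.1111.

20640.11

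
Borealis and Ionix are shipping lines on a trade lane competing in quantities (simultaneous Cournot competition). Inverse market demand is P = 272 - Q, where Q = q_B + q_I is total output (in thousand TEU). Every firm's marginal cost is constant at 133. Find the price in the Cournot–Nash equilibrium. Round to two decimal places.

Each firm earns π_i = (272 - Q)q_i - 133q_i.
First-order condition (treating rivals' output as given): 139 - 2q_i - q_j = 0.
By symmetry each firm produces the same amount; substituting q_j = q_i yields q_i = 139/3.
Total output Q = 278/3, so price P = 272 - 278/3 = 538/3.

179.33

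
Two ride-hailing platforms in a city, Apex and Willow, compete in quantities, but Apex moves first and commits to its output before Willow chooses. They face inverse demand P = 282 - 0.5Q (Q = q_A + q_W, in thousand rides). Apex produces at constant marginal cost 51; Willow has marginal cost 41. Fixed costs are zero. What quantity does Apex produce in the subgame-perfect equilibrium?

The follower Willow best-responds to any q_A: π_W = (282 - 0.5Q)q_W - 41q_W.
Setting the follower's marginal profit to zero, 241 - (1/2)q_A - q_W = 0, i.e. q_W = (241 - (1/2)q_A).
Apex substitutes q_W(q_A) into its own profit: π_A = q_A(282 - (1/2)q_A - (241 - (1/2)q_A)/2) - 51q_A = (323/2 - (1/4)q_A)q_A - 51q_A.
The leader's first-order condition 221/2 - (1/2)q_A = 0 yields q_A = 221.
Then q_W = (241 - (1/2)·221) = 261/2.

221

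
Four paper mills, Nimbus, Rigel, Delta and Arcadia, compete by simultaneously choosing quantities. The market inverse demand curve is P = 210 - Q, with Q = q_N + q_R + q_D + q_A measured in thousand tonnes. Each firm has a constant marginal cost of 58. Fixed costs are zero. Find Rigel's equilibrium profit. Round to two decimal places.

A representative firm's profit is π_i = q_i(210 - Q) - 58q_i.
Setting ∂π_i/∂q_i = 0 with rivals' quantities fixed: 152 - 2q_i - Σ_{j≠i} q_j = 0.
With identical firms every q_j equals q_i, so Σ_{j≠i} q_j = 3q_i and 152 = 5q_i, giving q_i = 152/5.
Price P = 210 - 608/5 = 442/5.
Rigel's profit: (442/5 - 58)·(152/5) = 924.1600.

924.16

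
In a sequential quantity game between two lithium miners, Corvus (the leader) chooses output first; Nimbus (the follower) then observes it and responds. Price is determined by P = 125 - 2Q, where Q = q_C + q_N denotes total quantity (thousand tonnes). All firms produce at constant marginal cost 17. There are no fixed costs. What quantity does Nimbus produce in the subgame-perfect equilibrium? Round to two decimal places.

The follower Nimbus best-responds to any q_C: π_N = (125 - 2Q)q_N - 17q_N.
∂π_N/∂q_N = 108 - 2q_C - 4q_N = 0 gives the reaction function q_N = (108 - 2q_C)/4.
The leader anticipates this reaction. Substituting into P = 125 - 2Q gives P = 71 - q_C, so π_C = (71 - q_C)q_C - 17q_C.
Maximising: ∂π_C/∂q_C = 54 - 2q_C = 0, giving q_C = 27.
Then q_N = (108 - 2·27)/4 = 27/2.

13.50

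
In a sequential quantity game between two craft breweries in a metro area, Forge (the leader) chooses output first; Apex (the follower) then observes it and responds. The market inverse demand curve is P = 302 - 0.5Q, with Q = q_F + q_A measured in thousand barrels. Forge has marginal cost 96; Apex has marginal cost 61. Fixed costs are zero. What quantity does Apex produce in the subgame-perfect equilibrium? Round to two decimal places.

The follower Apex best-responds to any q_F: π_A = (302 - 0.5Q)q_A - 61q_A.
Follower FOC: 241 - (1/2)q_F - q_A = 0, so q_A(q_F) = (241 - (1/2)q_F).
Forge substitutes q_A(q_F) into its own profit: π_F = q_F(302 - (1/2)q_F - (241 - (1/2)q_F)/2) - 96q_F = (363/2 - (1/4)q_F)q_F - 96q_F.
Maximising: ∂π_F/∂q_F = 171/2 - (1/2)q_F = 0, giving q_F = 171.
Then q_A = (241 - (1/2)·171) = 311/2.

155.50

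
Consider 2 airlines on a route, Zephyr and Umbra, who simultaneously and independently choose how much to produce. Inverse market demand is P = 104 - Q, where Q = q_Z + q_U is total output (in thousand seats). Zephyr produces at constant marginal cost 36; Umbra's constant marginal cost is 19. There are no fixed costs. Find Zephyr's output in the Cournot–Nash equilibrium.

17

Zephyr's profit: π_Z = (104 - Q)q_Z - (36q_Z). Setting ∂π_Z/∂q_Z = 0: 68 - 2q_Z - (q_U) = 0.
Umbra's profit: π_U = (104 - Q)q_U - (19q_U). Setting ∂π_U/∂q_U = 0: 85 - 2q_U - (q_Z) = 0.
So q_Z = (68 - q_U)/2 and q_U = (85 - q_Z)/2.
Substituting one into the other gives q_Z = 17 and q_U = 34.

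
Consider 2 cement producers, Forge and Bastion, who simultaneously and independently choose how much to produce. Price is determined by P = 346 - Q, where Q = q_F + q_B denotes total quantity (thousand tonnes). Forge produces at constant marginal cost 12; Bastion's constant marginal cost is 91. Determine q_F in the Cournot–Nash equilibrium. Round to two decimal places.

Forge's profit: π_F = (346 - Q)q_F - (12q_F). Setting ∂π_F/∂q_F = 0: 334 - 2q_F - (q_B) = 0.
Bastion's profit: π_B = (346 - Q)q_B - (91q_B). Setting ∂π_B/∂q_B = 0: 255 - 2q_B - (q_F) = 0.
Best responses: q_F = (334 - q_B)/2, q_B = (255 - q_F)/2.
Solving the pair: q_F = 413/3, q_B = 176/3.

137.67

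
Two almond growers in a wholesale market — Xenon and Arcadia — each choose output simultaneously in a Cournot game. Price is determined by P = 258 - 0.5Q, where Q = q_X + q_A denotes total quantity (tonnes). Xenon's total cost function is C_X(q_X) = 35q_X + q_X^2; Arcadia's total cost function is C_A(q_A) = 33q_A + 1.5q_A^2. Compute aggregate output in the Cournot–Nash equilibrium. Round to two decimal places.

Xenon's profit: π_X = (258 - 0.5Q)q_X - (35q_X + q_X²). Setting ∂π_X/∂q_X = 0: 223 - 3q_X - (1/2)(q_A) = 0.
Arcadia's profit: π_A = (258 - 0.5Q)q_A - (33q_A + (3/2)q_A²). Setting ∂π_A/∂q_A = 0: 225 - 4q_A - (1/2)(q_X) = 0.
So q_X = (223 - (1/2)q_A)/3 and q_A = (225 - (1/2)q_X)/4.
Substituting one into the other gives q_X = 66.3404 and q_A = 47.9574.
Total output Q = 66.3404 + 47.9574 = 114.2979.

114.30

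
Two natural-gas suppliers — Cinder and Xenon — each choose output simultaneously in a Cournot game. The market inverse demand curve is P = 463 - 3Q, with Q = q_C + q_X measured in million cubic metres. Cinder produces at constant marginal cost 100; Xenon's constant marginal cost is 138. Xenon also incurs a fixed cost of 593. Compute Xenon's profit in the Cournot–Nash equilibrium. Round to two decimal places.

2457.70

Cinder's profit: π_C = (463 - 3Q)q_C - (100q_C). Setting ∂π_C/∂q_C = 0: 363 - 6q_C - 3(q_X) = 0.
Xenon's profit: π_X = (463 - 3Q)q_X - (138q_X). Setting ∂π_X/∂q_X = 0: 325 - 6q_X - 3(q_C) = 0.
Best responses: q_C = (363 - 3q_X)/6, q_X = (325 - 3q_C)/6.
Solving the pair: q_C = 401/9, q_X = 287/9.
Price P = 463 - 3·(688/9) = 701/3.
Xenon's profit: (701/3 - 138)·(287/9) - 593 = 2457.7037.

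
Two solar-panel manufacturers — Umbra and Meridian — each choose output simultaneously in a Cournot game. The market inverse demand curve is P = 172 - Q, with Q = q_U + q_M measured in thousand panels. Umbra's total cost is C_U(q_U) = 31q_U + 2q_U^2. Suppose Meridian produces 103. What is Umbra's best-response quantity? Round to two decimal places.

6.33

With the rival's output fixed at 103, Umbra's profit is π_U = (172 - 103 - q_U)q_U - (31q_U + 2q_U²) = (69 - q_U)q_U - (31q_U + 2q_U²).
∂π_U/∂q_U = 38 - 6q_U = 0, so q_U = 19/3.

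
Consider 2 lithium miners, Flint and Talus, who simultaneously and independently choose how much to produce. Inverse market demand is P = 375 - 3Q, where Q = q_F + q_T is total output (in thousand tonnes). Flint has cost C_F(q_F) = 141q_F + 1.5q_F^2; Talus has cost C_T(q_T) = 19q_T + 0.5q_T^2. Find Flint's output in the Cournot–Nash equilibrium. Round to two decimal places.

Flint's profit: π_F = (375 - 3Q)q_F - (141q_F + (3/2)q_F²). Setting ∂π_F/∂q_F = 0: 234 - 9q_F - 3(q_T) = 0.
Talus's profit: π_T = (375 - 3Q)q_T - (19q_T + (1/2)q_T²). Setting ∂π_T/∂q_T = 0: 356 - 7q_T - 3(q_F) = 0.
So q_F = (234 - 3q_T)/9 and q_T = (356 - 3q_F)/7.
Solving the pair: q_F = 95/9, q_T = 139/3.

10.56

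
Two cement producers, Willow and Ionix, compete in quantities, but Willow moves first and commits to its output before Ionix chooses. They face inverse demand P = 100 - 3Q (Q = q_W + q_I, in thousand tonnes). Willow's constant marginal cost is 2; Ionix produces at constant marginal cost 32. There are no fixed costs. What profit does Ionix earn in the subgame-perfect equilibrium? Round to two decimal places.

1.33

Solve by backward induction. Given q_W, the follower Ionix maximises π_I = (100 - 3q_W - 3q_I)q_I - 32q_I.
∂π_I/∂q_I = 68 - 3q_W - 6q_I = 0 gives the reaction function q_I = (68 - 3q_W)/6.
The leader anticipates this reaction. Substituting into P = 100 - 3Q gives P = 66 - (3/2)q_W, so π_W = (66 - (3/2)q_W)q_W - 2q_W.
Leader FOC: 64 - 3q_W = 0, so q_W = 64/3.
Then q_I = (68 - 3·(64/3))/6 = 2/3.
Price P = 100 - 3·22 = 34.
Ionix's profit: (34 - 32)·(2/3) = 4/3.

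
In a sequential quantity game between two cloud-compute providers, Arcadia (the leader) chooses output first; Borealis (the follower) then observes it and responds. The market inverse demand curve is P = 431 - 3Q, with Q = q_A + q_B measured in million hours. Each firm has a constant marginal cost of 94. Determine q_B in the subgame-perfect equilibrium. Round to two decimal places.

The follower Borealis best-responds to any q_A: π_B = (431 - 3Q)q_B - 94q_B.
Setting the follower's marginal profit to zero, 337 - 3q_A - 6q_B = 0, i.e. q_B = (337 - 3q_A)/6.
The leader anticipates this reaction. Substituting into P = 431 - 3Q gives P = 525/2 - (3/2)q_A, so π_A = (525/2 - (3/2)q_A)q_A - 94q_A.
Maximising: ∂π_A/∂q_A = 337/2 - 3q_A = 0, giving q_A = 337/6.
Then q_B = (337 - 3·(337/6))/6 = 337/12.

28.08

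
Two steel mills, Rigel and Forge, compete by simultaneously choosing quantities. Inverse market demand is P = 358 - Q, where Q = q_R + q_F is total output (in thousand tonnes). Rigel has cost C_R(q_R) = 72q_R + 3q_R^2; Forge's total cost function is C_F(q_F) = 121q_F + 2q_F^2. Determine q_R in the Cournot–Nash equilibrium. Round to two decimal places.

31.47

Rigel's profit: π_R = (358 - Q)q_R - (72q_R + 3q_R²). Setting ∂π_R/∂q_R = 0: 286 - 8q_R - (q_F) = 0.
Forge's profit: π_F = (358 - Q)q_F - (121q_F + 2q_F²). Setting ∂π_F/∂q_F = 0: 237 - 6q_F - (q_R) = 0.
Best responses: q_R = (286 - q_F)/8, q_F = (237 - q_R)/6.
Substituting one into the other gives q_R = 1479/47 and q_F = 1610/47.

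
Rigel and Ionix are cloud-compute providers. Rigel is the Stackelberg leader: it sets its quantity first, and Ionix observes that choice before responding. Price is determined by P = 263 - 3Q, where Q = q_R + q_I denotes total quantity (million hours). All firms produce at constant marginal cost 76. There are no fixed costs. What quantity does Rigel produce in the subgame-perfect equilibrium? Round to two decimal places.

The follower Ionix best-responds to any q_R: π_I = (263 - 3Q)q_I - 76q_I.
∂π_I/∂q_I = 187 - 3q_R - 6q_I = 0 gives the reaction function q_I = (187 - 3q_R)/6.
The leader anticipates this reaction. Substituting into P = 263 - 3Q gives P = 339/2 - (3/2)q_R, so π_R = (339/2 - (3/2)q_R)q_R - 76q_R.
Leader FOC: 187/2 - 3q_R = 0, so q_R = 187/6.
Then q_I = (187 - 3·(187/6))/6 = 187/12.

31.17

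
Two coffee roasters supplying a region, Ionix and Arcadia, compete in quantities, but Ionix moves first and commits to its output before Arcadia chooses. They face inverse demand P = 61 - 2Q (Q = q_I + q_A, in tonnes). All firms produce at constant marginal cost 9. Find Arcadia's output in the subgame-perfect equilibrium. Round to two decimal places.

Solve by backward induction. Given q_I, the follower Arcadia maximises π_A = (61 - 2q_I - 2q_A)q_A - 9q_A.
∂π_A/∂q_A = 52 - 2q_I - 4q_A = 0 gives the reaction function q_A = (52 - 2q_I)/4.
The leader anticipates this reaction. Substituting into P = 61 - 2Q gives P = 35 - q_I, so π_I = (35 - q_I)q_I - 9q_I.
Leader FOC: 26 - 2q_I = 0, so q_I = 13.
Then q_A = (52 - 2·13)/4 = 13/2.

6.50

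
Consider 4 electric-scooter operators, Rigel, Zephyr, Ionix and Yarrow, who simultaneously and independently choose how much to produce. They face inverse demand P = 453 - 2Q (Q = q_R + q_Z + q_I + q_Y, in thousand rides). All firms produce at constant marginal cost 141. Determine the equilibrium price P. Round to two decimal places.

203.40

Each firm earns π_i = (453 - 2Q)q_i - 141q_i.
Setting ∂π_i/∂q_i = 0 with rivals' quantities fixed: 312 - 4q_i - 2·Σ_{j≠i} q_j = 0.
With identical firms every q_j equals q_i, so Σ_{j≠i} q_j = 3q_i and 312 = 10q_i, giving q_i = 156/5.
Total output Q = 624/5, so price P = 453 - 2·(624/5) = 1017/5.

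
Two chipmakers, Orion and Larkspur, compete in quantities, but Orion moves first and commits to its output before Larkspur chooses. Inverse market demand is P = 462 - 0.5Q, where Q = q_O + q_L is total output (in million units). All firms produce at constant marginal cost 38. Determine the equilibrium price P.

Solve by backward induction. Given q_O, the follower Larkspur maximises π_L = (462 - (1/2)q_O - (1/2)q_L)q_L - 38q_L.
Follower FOC: 424 - (1/2)q_O - q_L = 0, so q_L(q_O) = (424 - (1/2)q_O).
Orion substitutes q_L(q_O) into its own profit: π_O = q_O(462 - (1/2)q_O - (424 - (1/2)q_O)/2) - 38q_O = (250 - (1/4)q_O)q_O - 38q_O.
Maximising: ∂π_O/∂q_O = 212 - (1/2)q_O = 0, giving q_O = 424.
Then q_L = (424 - (1/2)·424) = 212.
Total output Q = 636, so price P = 462 - (1/2)·636 = 144.

144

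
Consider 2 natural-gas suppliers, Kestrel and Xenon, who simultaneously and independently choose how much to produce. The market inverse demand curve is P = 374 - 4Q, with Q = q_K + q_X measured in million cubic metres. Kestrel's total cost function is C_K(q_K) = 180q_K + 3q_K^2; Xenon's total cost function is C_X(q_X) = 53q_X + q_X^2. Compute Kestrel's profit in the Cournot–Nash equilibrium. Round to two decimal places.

Kestrel's profit: π_K = (374 - 4Q)q_K - (180q_K + 3q_K²). Setting ∂π_K/∂q_K = 0: 194 - 14q_K - 4(q_X) = 0.
Xenon's profit: π_X = (374 - 4Q)q_X - (53q_X + q_X²). Setting ∂π_X/∂q_X = 0: 321 - 10q_X - 4(q_K) = 0.
Rearranging gives the reaction functions q_K = (194 - 4q_X)/14 and q_X = (321 - 4q_K)/10.
Solving the pair: q_K = 164/31, q_X = 1859/62.
Price P = 374 - 4·35.2742 = 232.9032.
Kestrel's profit: 232.9032·(164/31) - 180·(164/31) - 3(164/31)² = 195.9126.

195.91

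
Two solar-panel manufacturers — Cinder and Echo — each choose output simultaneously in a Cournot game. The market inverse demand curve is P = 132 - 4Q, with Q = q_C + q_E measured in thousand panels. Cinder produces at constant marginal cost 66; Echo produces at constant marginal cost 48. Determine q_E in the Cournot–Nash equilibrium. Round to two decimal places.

8.50

Cinder's profit: π_C = (132 - 4Q)q_C - (66q_C). Setting ∂π_C/∂q_C = 0: 66 - 8q_C - 4(q_E) = 0.
Echo's first-order condition: 84 - 8q_E - 4(q_C) = 0.
Rearranging gives the reaction functions q_C = (66 - 4q_E)/8 and q_E = (84 - 4q_C)/8.
Substituting one into the other gives q_C = 4 and q_E = 17/2.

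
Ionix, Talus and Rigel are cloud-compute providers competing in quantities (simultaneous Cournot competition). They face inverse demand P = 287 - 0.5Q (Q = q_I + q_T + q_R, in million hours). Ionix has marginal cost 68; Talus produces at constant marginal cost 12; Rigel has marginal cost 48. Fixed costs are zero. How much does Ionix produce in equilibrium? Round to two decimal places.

71.50

Ionix's profit: π_I = (287 - 0.5Q)q_I - (68q_I). Setting ∂π_I/∂q_I = 0: 219 - q_I - (1/2)(q_T + q_R) = 0.
Talus's first-order condition: 275 - q_T - (1/2)(q_I + q_R) = 0.
Rigel's first-order condition: 239 - q_R - (1/2)(q_I + q_T) = 0.
Adding the 3 first-order conditions: 733 − 2Q = 0, so Q = 733/2.
Back-substituting: q_I = (219 − 733/4)/(1/2) = 143/2, q_T = (275 − 733/4)/(1/2) = 367/2, q_R = (239 − 733/4)/(1/2) = 223/2.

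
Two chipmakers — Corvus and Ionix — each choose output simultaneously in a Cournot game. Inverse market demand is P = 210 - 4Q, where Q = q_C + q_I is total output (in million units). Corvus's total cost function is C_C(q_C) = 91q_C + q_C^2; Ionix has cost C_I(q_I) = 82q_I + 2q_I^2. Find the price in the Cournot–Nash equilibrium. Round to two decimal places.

143.85

Corvus's profit: π_C = (210 - 4Q)q_C - (91q_C + q_C²). Setting ∂π_C/∂q_C = 0: 119 - 10q_C - 4(q_I) = 0.
Ionix's profit: π_I = (210 - 4Q)q_I - (82q_I + 2q_I²). Setting ∂π_I/∂q_I = 0: 128 - 12q_I - 4(q_C) = 0.
So q_C = (119 - 4q_I)/10 and q_I = (128 - 4q_C)/12.
Substituting one into the other gives q_C = 229/26 and q_I = 201/26.
Total output Q = 215/13, so price P = 210 - 4·(215/13) = 1870/13.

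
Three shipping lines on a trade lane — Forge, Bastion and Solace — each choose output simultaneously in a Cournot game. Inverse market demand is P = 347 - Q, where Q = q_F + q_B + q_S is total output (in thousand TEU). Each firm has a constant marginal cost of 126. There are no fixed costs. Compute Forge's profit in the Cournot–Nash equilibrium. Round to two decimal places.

Each firm earns π_i = (347 - Q)q_i - 126q_i.
First-order condition (treating rivals' output as given): 221 - 2q_i - Σ_{j≠i} q_j = 0.
With identical firms every q_j equals q_i, so Σ_{j≠i} q_j = 2q_i and 221 = 4q_i, giving q_i = 221/4.
Price P = 347 - 663/4 = 725/4.
Forge's profit: (725/4 - 126)·(221/4) = 3052.5625.

3052.56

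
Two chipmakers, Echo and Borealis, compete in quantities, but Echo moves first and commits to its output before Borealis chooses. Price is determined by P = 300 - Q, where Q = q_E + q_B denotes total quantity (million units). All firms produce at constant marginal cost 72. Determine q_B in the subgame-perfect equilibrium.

57

Solve by backward induction. Given q_E, the follower Borealis maximises π_B = (300 - q_E - q_B)q_B - 72q_B.
∂π_B/∂q_B = 228 - q_E - 2q_B = 0 gives the reaction function q_B = (228 - q_E)/2.
Echo substitutes q_B(q_E) into its own profit: π_E = q_E(300 - q_E - (228 - q_E)/2) - 72q_E = (186 - (1/2)q_E)q_E - 72q_E.
Leader FOC: 114 - q_E = 0, so q_E = 114.
Then q_B = (228 - 114)/2 = 57.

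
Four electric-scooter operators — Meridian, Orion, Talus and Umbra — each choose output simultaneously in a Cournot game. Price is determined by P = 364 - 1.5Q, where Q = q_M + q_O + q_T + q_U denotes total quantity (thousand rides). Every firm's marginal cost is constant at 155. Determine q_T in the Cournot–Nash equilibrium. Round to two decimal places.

27.87

Each firm earns π_i = (364 - 1.5Q)q_i - 155q_i.
First-order condition (treating rivals' output as given): 209 - 3q_i - (3/2)·Σ_{j≠i} q_j = 0.
With identical firms every q_j equals q_i, so Σ_{j≠i} q_j = 3q_i and 209 = (15/2)q_i, giving q_i = 418/15.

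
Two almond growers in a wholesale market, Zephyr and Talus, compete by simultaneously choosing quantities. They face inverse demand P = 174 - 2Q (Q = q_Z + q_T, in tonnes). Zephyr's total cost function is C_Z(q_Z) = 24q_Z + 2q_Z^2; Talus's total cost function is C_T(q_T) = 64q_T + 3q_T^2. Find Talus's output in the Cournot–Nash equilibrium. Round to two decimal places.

7.63

Zephyr's profit: π_Z = (174 - 2Q)q_Z - (24q_Z + 2q_Z²). Setting ∂π_Z/∂q_Z = 0: 150 - 8q_Z - 2(q_T) = 0.
Talus's profit: π_T = (174 - 2Q)q_T - (64q_T + 3q_T²). Setting ∂π_T/∂q_T = 0: 110 - 10q_T - 2(q_Z) = 0.
Best responses: q_Z = (150 - 2q_T)/8, q_T = (110 - 2q_Z)/10.
Substituting one into the other gives q_Z = 320/19 and q_T = 145/19.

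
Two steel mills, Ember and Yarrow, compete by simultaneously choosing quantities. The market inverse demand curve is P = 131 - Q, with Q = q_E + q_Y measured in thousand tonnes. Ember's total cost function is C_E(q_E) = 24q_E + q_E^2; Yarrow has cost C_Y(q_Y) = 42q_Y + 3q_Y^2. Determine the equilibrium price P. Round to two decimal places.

Ember's profit: π_E = (131 - Q)q_E - (24q_E + q_E²). Setting ∂π_E/∂q_E = 0: 107 - 4q_E - (q_Y) = 0.
Yarrow's profit: π_Y = (131 - Q)q_Y - (42q_Y + 3q_Y²). Setting ∂π_Y/∂q_Y = 0: 89 - 8q_Y - (q_E) = 0.
So q_E = (107 - q_Y)/4 and q_Y = (89 - q_E)/8.
Substituting one into the other gives q_E = 767/31 and q_Y = 249/31.
Total output Q = 1016/31, so price P = 131 - 1016/31 = 98.2258.

98.23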